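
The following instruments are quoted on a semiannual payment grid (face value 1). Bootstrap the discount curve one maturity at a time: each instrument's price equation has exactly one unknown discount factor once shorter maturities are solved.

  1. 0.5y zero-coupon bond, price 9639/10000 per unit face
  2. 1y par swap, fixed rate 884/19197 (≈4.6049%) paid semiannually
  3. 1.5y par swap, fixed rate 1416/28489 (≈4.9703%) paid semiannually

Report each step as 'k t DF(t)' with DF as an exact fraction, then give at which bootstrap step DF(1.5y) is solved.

step 1 [0.5y] zero: DF = P = 9639/10000 ≈ 0.963900
step 2 [1y] swap r/2=442/19197: DF=(1 − 442/19197·(0.963900))/(1+442/19197) = 4779/5000 ≈ 0.955800
step 3 [1.5y] swap r/2=708/28489: DF=(1 − 708/28489·(0.963900+0.955800))/(1+708/28489) = 2323/2500 ≈ 0.929200

1 1/2 9639/10000
2 1 4779/5000
3 3/2 2323/2500
DF(1.5y) is solved at step 3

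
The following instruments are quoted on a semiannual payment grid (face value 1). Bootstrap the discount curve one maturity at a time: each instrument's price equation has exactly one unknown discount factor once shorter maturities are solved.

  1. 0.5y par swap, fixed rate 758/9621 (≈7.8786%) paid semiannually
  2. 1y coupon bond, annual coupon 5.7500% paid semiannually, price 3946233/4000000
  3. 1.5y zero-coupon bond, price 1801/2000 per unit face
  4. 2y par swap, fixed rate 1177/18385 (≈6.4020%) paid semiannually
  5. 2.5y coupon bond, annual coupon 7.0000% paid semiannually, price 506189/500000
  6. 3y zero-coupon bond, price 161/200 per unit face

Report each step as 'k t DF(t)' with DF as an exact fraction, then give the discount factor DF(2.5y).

step 1 [0.5y] swap r/2=379/9621: DF=(1 − 379/9621·(0))/(1+379/9621) = 9621/10000 ≈ 0.962100
step 2 [1y] bond c/2=23/800: DF=(3946233/4000000 − 23/800·(0.962100))/(1+23/800) = 9321/10000 ≈ 0.932100
step 3 [1.5y] zero: DF = P = 1801/2000 ≈ 0.900500
step 4 [2y] swap r/2=1177/36770: DF=(1 − 1177/36770·(0.962100+0.932100+0.900500))/(1+1177/36770) = 8823/10000 ≈ 0.882300
step 5 [2.5y] bond c/2=7/200: DF=(506189/500000 − 7/200·(0.962100+0.932100+0.900500+0.882300))/(1+7/200) = 4269/5000 ≈ 0.853800
step 6 [3y] zero: DF = P = 161/200 ≈ 0.805000

1 1/2 9621/10000
2 1 9321/10000
3 3/2 1801/2000
4 2 8823/10000
5 5/2 4269/5000
6 3 161/200
DF(2.5y) = 4269/5000 ≈ 0.853800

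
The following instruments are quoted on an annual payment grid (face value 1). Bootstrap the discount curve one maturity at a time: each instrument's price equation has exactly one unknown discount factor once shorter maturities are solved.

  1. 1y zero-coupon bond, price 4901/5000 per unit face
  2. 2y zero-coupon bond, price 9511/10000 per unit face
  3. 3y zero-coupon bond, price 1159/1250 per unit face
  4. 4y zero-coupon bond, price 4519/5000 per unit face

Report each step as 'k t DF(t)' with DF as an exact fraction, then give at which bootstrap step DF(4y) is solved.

1 1 4901/5000
2 2 9511/10000
3 3 1159/1250
4 4 4519/5000
DF(4y) is solved at step 4

step 1 [1y] zero: DF = P = 4901/5000 ≈ 0.980200
step 2 [2y] zero: DF = P = 9511/10000 ≈ 0.951100
step 3 [3y] zero: DF = P = 1159/1250 ≈ 0.927200
step 4 [4y] zero: DF = P = 4519/5000 ≈ 0.903800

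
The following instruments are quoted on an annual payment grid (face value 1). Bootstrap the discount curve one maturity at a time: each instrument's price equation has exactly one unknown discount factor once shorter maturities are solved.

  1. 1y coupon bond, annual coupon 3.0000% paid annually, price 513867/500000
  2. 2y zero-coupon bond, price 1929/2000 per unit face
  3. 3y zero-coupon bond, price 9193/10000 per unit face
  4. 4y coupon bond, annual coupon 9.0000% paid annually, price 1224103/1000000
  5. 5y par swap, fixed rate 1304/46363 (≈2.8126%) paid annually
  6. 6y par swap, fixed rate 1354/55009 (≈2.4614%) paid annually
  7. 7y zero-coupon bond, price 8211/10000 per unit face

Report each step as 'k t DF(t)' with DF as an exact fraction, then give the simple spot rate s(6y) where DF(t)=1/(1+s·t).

1 1 4989/5000
2 2 1929/2000
3 3 9193/10000
4 4 8851/10000
5 5 1087/1250
6 6 4323/5000
7 7 8211/10000
s(6y) = (1/(4323/5000) − 1)/(6) = 677/25938 ≈ 2.6101%

step 1 [1y] bond c/1=3/100: DF=(513867/500000 − 3/100·(0))/(1+3/100) = 4989/5000 ≈ 0.997800
step 2 [2y] zero: DF = P = 1929/2000 ≈ 0.964500
step 3 [3y] zero: DF = P = 9193/10000 ≈ 0.919300
step 4 [4y] bond c/1=9/100: DF=(1224103/1000000 − 9/100·(0.997800+0.964500+0.919300))/(1+9/100) = 8851/10000 ≈ 0.885100
step 5 [5y] swap r/1=1304/46363: DF=(1 − 1304/46363·(0.997800+0.964500+0.919300+0.885100))/(1+1304/46363) = 1087/1250 ≈ 0.869600
step 6 [6y] swap r/1=1354/55009: DF=(1 − 1354/55009·(0.997800+0.964500+0.919300+0.885100+0.869600))/(1+1354/55009) = 4323/5000 ≈ 0.864600
step 7 [7y] zero: DF = P = 8211/10000 ≈ 0.821100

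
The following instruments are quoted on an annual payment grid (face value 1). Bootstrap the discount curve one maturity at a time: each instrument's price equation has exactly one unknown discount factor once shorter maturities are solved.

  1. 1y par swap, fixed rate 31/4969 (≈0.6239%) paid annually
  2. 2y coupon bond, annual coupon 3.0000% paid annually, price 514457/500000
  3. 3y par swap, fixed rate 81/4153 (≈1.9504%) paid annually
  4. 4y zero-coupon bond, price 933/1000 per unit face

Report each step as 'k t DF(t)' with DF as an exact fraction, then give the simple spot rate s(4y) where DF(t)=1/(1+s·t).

step 1 [1y] swap r/1=31/4969: DF=(1 − 31/4969·(0))/(1+31/4969) = 4969/5000 ≈ 0.993800
step 2 [2y] bond c/1=3/100: DF=(514457/500000 − 3/100·(0.993800))/(1+3/100) = 97/100 ≈ 0.970000
step 3 [3y] swap r/1=81/4153: DF=(1 − 81/4153·(0.993800+0.970000))/(1+81/4153) = 9433/10000 ≈ 0.943300
step 4 [4y] zero: DF = P = 933/1000 ≈ 0.933000

1 1 4969/5000
2 2 97/100
3 3 9433/10000
4 4 933/1000
s(4y) = (1/(933/1000) − 1)/(4) = 67/3732 ≈ 1.7953%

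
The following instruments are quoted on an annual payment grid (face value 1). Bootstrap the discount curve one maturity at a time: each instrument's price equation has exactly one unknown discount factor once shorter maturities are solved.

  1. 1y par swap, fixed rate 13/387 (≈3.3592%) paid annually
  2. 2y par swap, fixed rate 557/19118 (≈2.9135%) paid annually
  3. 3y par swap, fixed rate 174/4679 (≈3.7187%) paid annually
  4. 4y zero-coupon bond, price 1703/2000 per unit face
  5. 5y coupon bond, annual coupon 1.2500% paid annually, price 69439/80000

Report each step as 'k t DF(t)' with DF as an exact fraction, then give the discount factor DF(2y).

1 1 387/400
2 2 9443/10000
3 3 2239/2500
4 4 1703/2000
5 5 8121/10000
DF(2y) = 9443/10000 ≈ 0.944300

step 1 [1y] swap r/1=13/387: DF=(1 − 13/387·(0))/(1+13/387) = 387/400 ≈ 0.967500
step 2 [2y] swap r/1=557/19118: DF=(1 − 557/19118·(0.967500))/(1+557/19118) = 9443/10000 ≈ 0.944300
step 3 [3y] swap r/1=174/4679: DF=(1 − 174/4679·(0.967500+0.944300))/(1+174/4679) = 2239/2500 ≈ 0.895600
step 4 [4y] zero: DF = P = 1703/2000 ≈ 0.851500
step 5 [5y] bond c/1=1/80: DF=(69439/80000 − 1/80·(0.967500+0.944300+0.895600+0.851500))/(1+1/80) = 8121/10000 ≈ 0.812100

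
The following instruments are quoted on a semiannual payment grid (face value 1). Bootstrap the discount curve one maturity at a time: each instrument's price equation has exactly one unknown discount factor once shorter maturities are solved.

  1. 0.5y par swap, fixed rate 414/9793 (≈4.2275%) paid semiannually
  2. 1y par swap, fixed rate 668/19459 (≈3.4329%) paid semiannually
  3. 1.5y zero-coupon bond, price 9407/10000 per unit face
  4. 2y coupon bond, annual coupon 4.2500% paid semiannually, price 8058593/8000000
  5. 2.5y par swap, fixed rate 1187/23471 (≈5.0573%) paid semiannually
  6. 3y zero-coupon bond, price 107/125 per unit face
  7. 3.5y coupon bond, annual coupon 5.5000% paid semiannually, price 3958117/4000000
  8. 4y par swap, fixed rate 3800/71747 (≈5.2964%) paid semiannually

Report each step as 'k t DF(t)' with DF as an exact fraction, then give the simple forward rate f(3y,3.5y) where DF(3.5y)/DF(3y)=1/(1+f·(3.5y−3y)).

step 1 [0.5y] swap r/2=207/9793: DF=(1 − 207/9793·(0))/(1+207/9793) = 9793/10000 ≈ 0.979300
step 2 [1y] swap r/2=334/19459: DF=(1 − 334/19459·(0.979300))/(1+334/19459) = 4833/5000 ≈ 0.966600
step 3 [1.5y] zero: DF = P = 9407/10000 ≈ 0.940700
step 4 [2y] bond c/2=17/800: DF=(8058593/8000000 − 17/800·(0.979300+0.966600+0.940700))/(1+17/800) = 9263/10000 ≈ 0.926300
step 5 [2.5y] swap r/2=1187/46942: DF=(1 − 1187/46942·(0.979300+0.966600+0.940700+0.926300))/(1+1187/46942) = 8813/10000 ≈ 0.881300
step 6 [3y] zero: DF = P = 107/125 ≈ 0.856000
step 7 [3.5y] bond c/2=11/400: DF=(3958117/4000000 − 11/400·(0.979300+0.966600+0.940700+0.926300+0.881300+0.856000))/(1+11/400) = 1629/2000 ≈ 0.814500
step 8 [4y] swap r/2=1900/71747: DF=(1 − 1900/71747·(0.979300+0.966600+0.940700+0.926300+0.881300+0.856000+0.814500))/(1+1900/71747) = 81/100 ≈ 0.810000

1 1/2 9793/10000
2 1 4833/5000
3 3/2 9407/10000
4 2 9263/10000
5 5/2 8813/10000
6 3 107/125
7 7/2 1629/2000
8 4 81/100
f(3y,3.5y) = ((107/125)/(1629/2000) − 1)/(1/2) = 166/1629 ≈ 10.1903%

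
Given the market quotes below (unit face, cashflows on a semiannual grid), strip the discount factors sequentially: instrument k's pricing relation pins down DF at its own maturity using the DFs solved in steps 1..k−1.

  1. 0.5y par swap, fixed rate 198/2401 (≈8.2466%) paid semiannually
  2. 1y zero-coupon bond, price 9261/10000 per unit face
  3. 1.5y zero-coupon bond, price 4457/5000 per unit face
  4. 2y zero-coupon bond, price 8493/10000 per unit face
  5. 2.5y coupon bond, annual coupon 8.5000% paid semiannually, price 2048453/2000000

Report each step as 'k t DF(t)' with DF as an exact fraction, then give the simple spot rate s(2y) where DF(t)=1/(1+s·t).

1 1/2 2401/2500
2 1 9261/10000
3 3/2 4457/5000
4 2 8493/10000
5 5/2 4173/5000
s(2y) = (1/(8493/10000) − 1)/(2) = 1507/16986 ≈ 8.8720%

step 1 [0.5y] swap r/2=99/2401: DF=(1 − 99/2401·(0))/(1+99/2401) = 2401/2500 ≈ 0.960400
step 2 [1y] zero: DF = P = 9261/10000 ≈ 0.926100
step 3 [1.5y] zero: DF = P = 4457/5000 ≈ 0.891400
step 4 [2y] zero: DF = P = 8493/10000 ≈ 0.849300
step 5 [2.5y] bond c/2=17/400: DF=(2048453/2000000 − 17/400·(0.960400+0.926100+0.891400+0.849300))/(1+17/400) = 4173/5000 ≈ 0.834600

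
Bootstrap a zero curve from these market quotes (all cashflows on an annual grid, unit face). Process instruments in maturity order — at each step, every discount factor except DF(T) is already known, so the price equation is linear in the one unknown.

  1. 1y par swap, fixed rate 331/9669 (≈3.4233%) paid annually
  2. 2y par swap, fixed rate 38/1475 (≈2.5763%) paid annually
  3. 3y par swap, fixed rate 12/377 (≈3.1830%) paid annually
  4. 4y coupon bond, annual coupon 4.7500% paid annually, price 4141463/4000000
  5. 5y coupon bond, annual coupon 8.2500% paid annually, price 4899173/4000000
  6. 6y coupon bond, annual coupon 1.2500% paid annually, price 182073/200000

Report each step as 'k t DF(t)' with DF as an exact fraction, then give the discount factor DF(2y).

1 1 9669/10000
2 2 4753/5000
3 3 91/100
4 4 4301/5000
5 5 1063/1250
6 6 8431/10000
DF(2y) = 4753/5000 ≈ 0.950600

step 1 [1y] swap r/1=331/9669: DF=(1 − 331/9669·(0))/(1+331/9669) = 9669/10000 ≈ 0.966900
step 2 [2y] swap r/1=38/1475: DF=(1 − 38/1475·(0.966900))/(1+38/1475) = 4753/5000 ≈ 0.950600
step 3 [3y] swap r/1=12/377: DF=(1 − 12/377·(0.966900+0.950600))/(1+12/377) = 91/100 ≈ 0.910000
step 4 [4y] bond c/1=19/400: DF=(4141463/4000000 − 19/400·(0.966900+0.950600+0.910000))/(1+19/400) = 4301/5000 ≈ 0.860200
step 5 [5y] bond c/1=33/400: DF=(4899173/4000000 − 33/400·(0.966900+0.950600+0.910000+0.860200))/(1+33/400) = 1063/1250 ≈ 0.850400
step 6 [6y] bond c/1=1/80: DF=(182073/200000 − 1/80·(0.966900+0.950600+0.910000+0.860200+0.850400))/(1+1/80) = 8431/10000 ≈ 0.843100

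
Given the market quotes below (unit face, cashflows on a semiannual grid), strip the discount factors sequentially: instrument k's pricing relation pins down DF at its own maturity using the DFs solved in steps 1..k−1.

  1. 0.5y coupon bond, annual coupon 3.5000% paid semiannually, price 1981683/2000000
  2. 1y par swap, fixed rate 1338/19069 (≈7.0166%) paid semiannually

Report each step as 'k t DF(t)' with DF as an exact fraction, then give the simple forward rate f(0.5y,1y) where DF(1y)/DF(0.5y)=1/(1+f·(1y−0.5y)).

1 1/2 4869/5000
2 1 9331/10000
f(0.5y,1y) = ((4869/5000)/(9331/10000) − 1)/(1/2) = 814/9331 ≈ 8.7236%

step 1 [0.5y] bond c/2=7/400: DF=(1981683/2000000 − 7/400·(0))/(1+7/400) = 4869/5000 ≈ 0.973800
step 2 [1y] swap r/2=669/19069: DF=(1 − 669/19069·(0.973800))/(1+669/19069) = 9331/10000 ≈ 0.933100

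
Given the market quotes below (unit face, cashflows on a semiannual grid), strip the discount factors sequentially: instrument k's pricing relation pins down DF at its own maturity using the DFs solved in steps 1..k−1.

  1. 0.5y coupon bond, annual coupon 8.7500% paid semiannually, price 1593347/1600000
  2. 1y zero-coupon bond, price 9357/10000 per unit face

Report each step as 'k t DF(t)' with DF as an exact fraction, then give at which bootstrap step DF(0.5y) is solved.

step 1 [0.5y] bond c/2=7/160: DF=(1593347/1600000 − 7/160·(0))/(1+7/160) = 9541/10000 ≈ 0.954100
step 2 [1y] zero: DF = P = 9357/10000 ≈ 0.935700

1 1/2 9541/10000
2 1 9357/10000
DF(0.5y) is solved at step 1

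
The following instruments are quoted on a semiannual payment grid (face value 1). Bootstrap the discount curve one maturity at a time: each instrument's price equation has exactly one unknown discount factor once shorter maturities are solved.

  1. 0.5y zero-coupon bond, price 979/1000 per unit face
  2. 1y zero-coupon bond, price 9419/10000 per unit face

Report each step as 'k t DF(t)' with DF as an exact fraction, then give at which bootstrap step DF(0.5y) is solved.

1 1/2 979/1000
2 1 9419/10000
DF(0.5y) is solved at step 1

step 1 [0.5y] zero: DF = P = 979/1000 ≈ 0.979000
step 2 [1y] zero: DF = P = 9419/10000 ≈ 0.941900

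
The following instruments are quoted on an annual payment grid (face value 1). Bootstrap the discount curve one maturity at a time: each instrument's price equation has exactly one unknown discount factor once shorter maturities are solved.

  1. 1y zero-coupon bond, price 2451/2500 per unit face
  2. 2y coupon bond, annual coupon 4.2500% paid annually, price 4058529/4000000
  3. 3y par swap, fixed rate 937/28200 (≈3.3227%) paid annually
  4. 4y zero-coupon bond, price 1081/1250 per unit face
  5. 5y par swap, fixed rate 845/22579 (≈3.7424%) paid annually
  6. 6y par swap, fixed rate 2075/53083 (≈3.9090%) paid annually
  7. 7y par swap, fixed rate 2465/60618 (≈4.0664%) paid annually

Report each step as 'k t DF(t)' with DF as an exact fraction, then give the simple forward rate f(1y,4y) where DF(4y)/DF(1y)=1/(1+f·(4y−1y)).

step 1 [1y] zero: DF = P = 2451/2500 ≈ 0.980400
step 2 [2y] bond c/1=17/400: DF=(4058529/4000000 − 17/400·(0.980400))/(1+17/400) = 9333/10000 ≈ 0.933300
step 3 [3y] swap r/1=937/28200: DF=(1 − 937/28200·(0.980400+0.933300))/(1+937/28200) = 9063/10000 ≈ 0.906300
step 4 [4y] zero: DF = P = 1081/1250 ≈ 0.864800
step 5 [5y] swap r/1=845/22579: DF=(1 − 845/22579·(0.980400+0.933300+0.906300+0.864800))/(1+845/22579) = 831/1000 ≈ 0.831000
step 6 [6y] swap r/1=2075/53083: DF=(1 − 2075/53083·(0.980400+0.933300+0.906300+0.864800+0.831000))/(1+2075/53083) = 317/400 ≈ 0.792500
step 7 [7y] swap r/1=2465/60618: DF=(1 − 2465/60618·(0.980400+0.933300+0.906300+0.864800+0.831000+0.792500))/(1+2465/60618) = 1507/2000 ≈ 0.753500

1 1 2451/2500
2 2 9333/10000
3 3 9063/10000
4 4 1081/1250
5 5 831/1000
6 6 317/400
7 7 1507/2000
f(1y,4y) = ((2451/2500)/(1081/1250) − 1)/(3) = 289/6486 ≈ 4.4558%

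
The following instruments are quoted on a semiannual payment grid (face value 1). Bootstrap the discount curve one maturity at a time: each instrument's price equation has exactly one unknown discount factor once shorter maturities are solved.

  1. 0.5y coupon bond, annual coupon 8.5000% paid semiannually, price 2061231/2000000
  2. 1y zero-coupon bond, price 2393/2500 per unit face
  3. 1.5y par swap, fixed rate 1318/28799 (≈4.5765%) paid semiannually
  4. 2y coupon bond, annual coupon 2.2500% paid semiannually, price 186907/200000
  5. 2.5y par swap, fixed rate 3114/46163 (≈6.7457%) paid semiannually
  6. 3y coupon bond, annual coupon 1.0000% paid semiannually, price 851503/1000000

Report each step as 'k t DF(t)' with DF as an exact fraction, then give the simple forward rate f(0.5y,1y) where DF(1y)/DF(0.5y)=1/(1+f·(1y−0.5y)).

step 1 [0.5y] bond c/2=17/400: DF=(2061231/2000000 − 17/400·(0))/(1+17/400) = 4943/5000 ≈ 0.988600
step 2 [1y] zero: DF = P = 2393/2500 ≈ 0.957200
step 3 [1.5y] swap r/2=659/28799: DF=(1 − 659/28799·(0.988600+0.957200))/(1+659/28799) = 9341/10000 ≈ 0.934100
step 4 [2y] bond c/2=9/800: DF=(186907/200000 − 9/800·(0.988600+0.957200+0.934100))/(1+9/800) = 8921/10000 ≈ 0.892100
step 5 [2.5y] swap r/2=1557/46163: DF=(1 − 1557/46163·(0.988600+0.957200+0.934100+0.892100))/(1+1557/46163) = 8443/10000 ≈ 0.844300
step 6 [3y] bond c/2=1/200: DF=(851503/1000000 − 1/200·(0.988600+0.957200+0.934100+0.892100+0.844300))/(1+1/200) = 8243/10000 ≈ 0.824300

1 1/2 4943/5000
2 1 2393/2500
3 3/2 9341/10000
4 2 8921/10000
5 5/2 8443/10000
6 3 8243/10000
f(0.5y,1y) = ((4943/5000)/(2393/2500) − 1)/(1/2) = 157/2393 ≈ 6.5608%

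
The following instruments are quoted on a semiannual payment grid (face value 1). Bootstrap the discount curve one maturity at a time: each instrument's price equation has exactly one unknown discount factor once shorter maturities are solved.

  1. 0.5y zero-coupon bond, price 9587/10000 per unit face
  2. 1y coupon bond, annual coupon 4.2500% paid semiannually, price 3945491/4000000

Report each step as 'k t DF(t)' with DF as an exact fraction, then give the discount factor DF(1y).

step 1 [0.5y] zero: DF = P = 9587/10000 ≈ 0.958700
step 2 [1y] bond c/2=17/800: DF=(3945491/4000000 − 17/800·(0.958700))/(1+17/800) = 9459/10000 ≈ 0.945900

1 1/2 9587/10000
2 1 9459/10000
DF(1y) = 9459/10000 ≈ 0.945900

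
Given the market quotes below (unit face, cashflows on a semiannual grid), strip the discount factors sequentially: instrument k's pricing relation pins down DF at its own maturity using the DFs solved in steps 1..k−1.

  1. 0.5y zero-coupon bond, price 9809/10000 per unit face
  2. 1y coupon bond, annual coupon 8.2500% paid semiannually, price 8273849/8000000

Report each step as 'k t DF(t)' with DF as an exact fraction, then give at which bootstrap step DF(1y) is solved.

step 1 [0.5y] zero: DF = P = 9809/10000 ≈ 0.980900
step 2 [1y] bond c/2=33/800: DF=(8273849/8000000 − 33/800·(0.980900))/(1+33/800) = 1193/1250 ≈ 0.954400

1 1/2 9809/10000
2 1 1193/1250
DF(1y) is solved at step 2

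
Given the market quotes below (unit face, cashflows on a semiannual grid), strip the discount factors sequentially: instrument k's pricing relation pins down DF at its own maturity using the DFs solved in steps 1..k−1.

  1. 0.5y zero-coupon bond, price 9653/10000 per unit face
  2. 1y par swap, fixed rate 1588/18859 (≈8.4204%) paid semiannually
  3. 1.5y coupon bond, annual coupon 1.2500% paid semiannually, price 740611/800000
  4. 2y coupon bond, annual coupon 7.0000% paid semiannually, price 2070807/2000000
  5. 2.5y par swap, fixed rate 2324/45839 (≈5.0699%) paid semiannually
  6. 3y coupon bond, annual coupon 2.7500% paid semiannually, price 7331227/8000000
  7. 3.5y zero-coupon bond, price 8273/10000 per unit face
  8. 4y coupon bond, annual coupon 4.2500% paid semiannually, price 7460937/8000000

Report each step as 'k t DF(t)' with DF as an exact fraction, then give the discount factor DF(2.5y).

1 1/2 9653/10000
2 1 4603/5000
3 3/2 9083/10000
4 2 9059/10000
5 5/2 4419/5000
6 3 4209/5000
7 7/2 8273/10000
8 4 7831/10000
DF(2.5y) = 4419/5000 ≈ 0.883800

step 1 [0.5y] zero: DF = P = 9653/10000 ≈ 0.965300
step 2 [1y] swap r/2=794/18859: DF=(1 − 794/18859·(0.965300))/(1+794/18859) = 4603/5000 ≈ 0.920600
step 3 [1.5y] bond c/2=1/160: DF=(740611/800000 − 1/160·(0.965300+0.920600))/(1+1/160) = 9083/10000 ≈ 0.908300
step 4 [2y] bond c/2=7/200: DF=(2070807/2000000 − 7/200·(0.965300+0.920600+0.908300))/(1+7/200) = 9059/10000 ≈ 0.905900
step 5 [2.5y] swap r/2=1162/45839: DF=(1 − 1162/45839·(0.965300+0.920600+0.908300+0.905900))/(1+1162/45839) = 4419/5000 ≈ 0.883800
step 6 [3y] bond c/2=11/800: DF=(7331227/8000000 − 11/800·(0.965300+0.920600+0.908300+0.905900+0.883800))/(1+11/800) = 4209/5000 ≈ 0.841800
step 7 [3.5y] zero: DF = P = 8273/10000 ≈ 0.827300
step 8 [4y] bond c/2=17/800: DF=(7460937/8000000 − 17/800·(0.965300+0.920600+0.908300+0.905900+0.883800+0.841800+0.827300))/(1+17/800) = 7831/10000 ≈ 0.783100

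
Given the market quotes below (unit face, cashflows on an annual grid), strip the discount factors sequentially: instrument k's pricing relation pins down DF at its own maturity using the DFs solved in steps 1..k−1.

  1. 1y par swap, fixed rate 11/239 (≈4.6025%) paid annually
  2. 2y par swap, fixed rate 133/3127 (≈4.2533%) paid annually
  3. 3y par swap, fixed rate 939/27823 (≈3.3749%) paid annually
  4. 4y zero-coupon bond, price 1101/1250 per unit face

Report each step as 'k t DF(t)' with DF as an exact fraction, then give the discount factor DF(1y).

1 1 239/250
2 2 4601/5000
3 3 9061/10000
4 4 1101/1250
DF(1y) = 239/250 ≈ 0.956000

step 1 [1y] swap r/1=11/239: DF=(1 − 11/239·(0))/(1+11/239) = 239/250 ≈ 0.956000
step 2 [2y] swap r/1=133/3127: DF=(1 − 133/3127·(0.956000))/(1+133/3127) = 4601/5000 ≈ 0.920200
step 3 [3y] swap r/1=939/27823: DF=(1 − 939/27823·(0.956000+0.920200))/(1+939/27823) = 9061/10000 ≈ 0.906100
step 4 [4y] zero: DF = P = 1101/1250 ≈ 0.880800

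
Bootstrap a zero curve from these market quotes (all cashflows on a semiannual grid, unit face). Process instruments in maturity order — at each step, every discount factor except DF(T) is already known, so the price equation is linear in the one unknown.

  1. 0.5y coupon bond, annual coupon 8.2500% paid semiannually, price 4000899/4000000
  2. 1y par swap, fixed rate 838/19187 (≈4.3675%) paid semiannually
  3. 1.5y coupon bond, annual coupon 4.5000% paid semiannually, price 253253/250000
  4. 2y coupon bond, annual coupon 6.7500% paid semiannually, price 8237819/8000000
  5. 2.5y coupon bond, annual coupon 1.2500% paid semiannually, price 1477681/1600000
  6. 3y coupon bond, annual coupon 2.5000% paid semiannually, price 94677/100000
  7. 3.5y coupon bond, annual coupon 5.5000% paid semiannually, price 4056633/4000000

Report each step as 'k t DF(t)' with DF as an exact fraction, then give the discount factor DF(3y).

step 1 [0.5y] bond c/2=33/800: DF=(4000899/4000000 − 33/800·(0))/(1+33/800) = 4803/5000 ≈ 0.960600
step 2 [1y] swap r/2=419/19187: DF=(1 − 419/19187·(0.960600))/(1+419/19187) = 9581/10000 ≈ 0.958100
step 3 [1.5y] bond c/2=9/400: DF=(253253/250000 − 9/400·(0.960600+0.958100))/(1+9/400) = 1897/2000 ≈ 0.948500
step 4 [2y] bond c/2=27/800: DF=(8237819/8000000 − 27/800·(0.960600+0.958100+0.948500))/(1+27/800) = 361/400 ≈ 0.902500
step 5 [2.5y] bond c/2=1/160: DF=(1477681/1600000 − 1/160·(0.960600+0.958100+0.948500+0.902500))/(1+1/160) = 559/625 ≈ 0.894400
step 6 [3y] bond c/2=1/80: DF=(94677/100000 − 1/80·(0.960600+0.958100+0.948500+0.902500+0.894400))/(1+1/80) = 351/400 ≈ 0.877500
step 7 [3.5y] bond c/2=11/400: DF=(4056633/4000000 − 11/400·(0.960600+0.958100+0.948500+0.902500+0.894400+0.877500))/(1+11/400) = 8387/10000 ≈ 0.838700

1 1/2 4803/5000
2 1 9581/10000
3 3/2 1897/2000
4 2 361/400
5 5/2 559/625
6 3 351/400
7 7/2 8387/10000
DF(3y) = 351/400 ≈ 0.877500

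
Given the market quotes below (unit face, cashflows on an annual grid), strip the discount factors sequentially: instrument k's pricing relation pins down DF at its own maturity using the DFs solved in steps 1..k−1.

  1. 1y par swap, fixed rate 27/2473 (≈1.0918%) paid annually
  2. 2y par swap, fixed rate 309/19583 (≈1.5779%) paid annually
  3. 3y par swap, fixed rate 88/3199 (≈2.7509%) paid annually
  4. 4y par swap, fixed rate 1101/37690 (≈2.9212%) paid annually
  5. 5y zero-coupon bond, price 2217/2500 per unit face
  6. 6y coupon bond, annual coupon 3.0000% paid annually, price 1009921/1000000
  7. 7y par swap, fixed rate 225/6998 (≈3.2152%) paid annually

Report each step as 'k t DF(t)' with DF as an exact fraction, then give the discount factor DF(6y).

1 1 2473/2500
2 2 9691/10000
3 3 1151/1250
4 4 8899/10000
5 5 2217/2500
6 6 8449/10000
7 7 319/400
DF(6y) = 8449/10000 ≈ 0.844900

step 1 [1y] swap r/1=27/2473: DF=(1 − 27/2473·(0))/(1+27/2473) = 2473/2500 ≈ 0.989200
step 2 [2y] swap r/1=309/19583: DF=(1 − 309/19583·(0.989200))/(1+309/19583) = 9691/10000 ≈ 0.969100
step 3 [3y] swap r/1=88/3199: DF=(1 − 88/3199·(0.989200+0.969100))/(1+88/3199) = 1151/1250 ≈ 0.920800
step 4 [4y] swap r/1=1101/37690: DF=(1 − 1101/37690·(0.989200+0.969100+0.920800))/(1+1101/37690) = 8899/10000 ≈ 0.889900
step 5 [5y] zero: DF = P = 2217/2500 ≈ 0.886800
step 6 [6y] bond c/1=3/100: DF=(1009921/1000000 − 3/100·(0.989200+0.969100+0.920800+0.889900+0.886800))/(1+3/100) = 8449/10000 ≈ 0.844900
step 7 [7y] swap r/1=225/6998: DF=(1 − 225/6998·(0.989200+0.969100+0.920800+0.889900+0.886800+0.844900))/(1+225/6998) = 319/400 ≈ 0.797500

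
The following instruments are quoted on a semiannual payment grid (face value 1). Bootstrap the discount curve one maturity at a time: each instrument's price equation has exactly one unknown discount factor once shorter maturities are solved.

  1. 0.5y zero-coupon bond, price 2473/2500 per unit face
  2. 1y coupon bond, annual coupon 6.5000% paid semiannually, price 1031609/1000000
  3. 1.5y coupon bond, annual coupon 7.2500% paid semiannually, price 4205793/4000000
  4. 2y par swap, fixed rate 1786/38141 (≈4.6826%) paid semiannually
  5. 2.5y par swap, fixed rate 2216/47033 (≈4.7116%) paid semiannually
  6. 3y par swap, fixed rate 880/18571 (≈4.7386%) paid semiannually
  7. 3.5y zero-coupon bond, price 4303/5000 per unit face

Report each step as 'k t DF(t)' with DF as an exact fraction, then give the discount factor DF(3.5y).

step 1 [0.5y] zero: DF = P = 2473/2500 ≈ 0.989200
step 2 [1y] bond c/2=13/400: DF=(1031609/1000000 − 13/400·(0.989200))/(1+13/400) = 121/125 ≈ 0.968000
step 3 [1.5y] bond c/2=29/800: DF=(4205793/4000000 − 29/800·(0.989200+0.968000))/(1+29/800) = 4731/5000 ≈ 0.946200
step 4 [2y] swap r/2=893/38141: DF=(1 − 893/38141·(0.989200+0.968000+0.946200))/(1+893/38141) = 9107/10000 ≈ 0.910700
step 5 [2.5y] swap r/2=1108/47033: DF=(1 − 1108/47033·(0.989200+0.968000+0.946200+0.910700))/(1+1108/47033) = 2223/2500 ≈ 0.889200
step 6 [3y] swap r/2=440/18571: DF=(1 − 440/18571·(0.989200+0.968000+0.946200+0.910700+0.889200))/(1+440/18571) = 217/250 ≈ 0.868000
step 7 [3.5y] zero: DF = P = 4303/5000 ≈ 0.860600

1 1/2 2473/2500
2 1 121/125
3 3/2 4731/5000
4 2 9107/10000
5 5/2 2223/2500
6 3 217/250
7 7/2 4303/5000
DF(3.5y) = 4303/5000 ≈ 0.860600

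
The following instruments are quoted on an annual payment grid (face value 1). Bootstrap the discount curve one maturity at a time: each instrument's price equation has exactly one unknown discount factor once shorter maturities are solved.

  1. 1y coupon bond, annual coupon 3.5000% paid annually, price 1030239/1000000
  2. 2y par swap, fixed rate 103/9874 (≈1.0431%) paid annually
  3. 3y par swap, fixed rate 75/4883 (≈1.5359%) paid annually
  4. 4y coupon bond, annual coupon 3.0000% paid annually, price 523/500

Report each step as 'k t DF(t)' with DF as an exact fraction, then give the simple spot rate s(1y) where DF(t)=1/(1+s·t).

step 1 [1y] bond c/1=7/200: DF=(1030239/1000000 − 7/200·(0))/(1+7/200) = 4977/5000 ≈ 0.995400
step 2 [2y] swap r/1=103/9874: DF=(1 − 103/9874·(0.995400))/(1+103/9874) = 4897/5000 ≈ 0.979400
step 3 [3y] swap r/1=75/4883: DF=(1 − 75/4883·(0.995400+0.979400))/(1+75/4883) = 191/200 ≈ 0.955000
step 4 [4y] bond c/1=3/100: DF=(523/500 − 3/100·(0.995400+0.979400+0.955000))/(1+3/100) = 4651/5000 ≈ 0.930200

1 1 4977/5000
2 2 4897/5000
3 3 191/200
4 4 4651/5000
s(1y) = (1/(4977/5000) − 1)/(1) = 23/4977 ≈ 0.4621%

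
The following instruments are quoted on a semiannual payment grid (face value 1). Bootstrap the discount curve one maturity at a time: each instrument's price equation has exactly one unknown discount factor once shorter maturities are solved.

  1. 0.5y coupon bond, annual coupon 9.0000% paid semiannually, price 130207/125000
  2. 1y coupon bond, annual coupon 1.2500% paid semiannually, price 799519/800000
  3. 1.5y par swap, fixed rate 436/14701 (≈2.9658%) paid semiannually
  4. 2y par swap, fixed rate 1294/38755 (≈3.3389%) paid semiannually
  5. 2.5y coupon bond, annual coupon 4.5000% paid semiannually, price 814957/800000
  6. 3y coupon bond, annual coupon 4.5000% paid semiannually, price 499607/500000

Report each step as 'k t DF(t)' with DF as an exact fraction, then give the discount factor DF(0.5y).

step 1 [0.5y] bond c/2=9/200: DF=(130207/125000 − 9/200·(0))/(1+9/200) = 623/625 ≈ 0.996800
step 2 [1y] bond c/2=1/160: DF=(799519/800000 − 1/160·(0.996800))/(1+1/160) = 987/1000 ≈ 0.987000
step 3 [1.5y] swap r/2=218/14701: DF=(1 − 218/14701·(0.996800+0.987000))/(1+218/14701) = 2391/2500 ≈ 0.956400
step 4 [2y] swap r/2=647/38755: DF=(1 − 647/38755·(0.996800+0.987000+0.956400))/(1+647/38755) = 9353/10000 ≈ 0.935300
step 5 [2.5y] bond c/2=9/400: DF=(814957/800000 − 9/400·(0.996800+0.987000+0.956400+0.935300))/(1+9/400) = 911/1000 ≈ 0.911000
step 6 [3y] bond c/2=9/400: DF=(499607/500000 − 9/400·(0.996800+0.987000+0.956400+0.935300+0.911000))/(1+9/400) = 8719/10000 ≈ 0.871900

1 1/2 623/625
2 1 987/1000
3 3/2 2391/2500
4 2 9353/10000
5 5/2 911/1000
6 3 8719/10000
DF(0.5y) = 623/625 ≈ 0.996800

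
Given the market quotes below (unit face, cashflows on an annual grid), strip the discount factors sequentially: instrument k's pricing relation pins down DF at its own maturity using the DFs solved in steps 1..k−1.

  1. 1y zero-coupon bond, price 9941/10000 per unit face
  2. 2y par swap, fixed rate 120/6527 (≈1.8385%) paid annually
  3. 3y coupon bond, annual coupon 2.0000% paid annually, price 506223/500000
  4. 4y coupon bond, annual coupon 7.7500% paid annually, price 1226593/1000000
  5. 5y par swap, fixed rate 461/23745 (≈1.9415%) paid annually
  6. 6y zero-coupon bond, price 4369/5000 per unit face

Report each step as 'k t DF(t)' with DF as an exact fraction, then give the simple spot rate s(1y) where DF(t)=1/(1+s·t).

step 1 [1y] zero: DF = P = 9941/10000 ≈ 0.994100
step 2 [2y] swap r/1=120/6527: DF=(1 − 120/6527·(0.994100))/(1+120/6527) = 241/250 ≈ 0.964000
step 3 [3y] bond c/1=1/50: DF=(506223/500000 − 1/50·(0.994100+0.964000))/(1+1/50) = 4771/5000 ≈ 0.954200
step 4 [4y] bond c/1=31/400: DF=(1226593/1000000 − 31/400·(0.994100+0.964000+0.954200))/(1+31/400) = 9289/10000 ≈ 0.928900
step 5 [5y] swap r/1=461/23745: DF=(1 − 461/23745·(0.994100+0.964000+0.954200+0.928900))/(1+461/23745) = 4539/5000 ≈ 0.907800
step 6 [6y] zero: DF = P = 4369/5000 ≈ 0.873800

1 1 9941/10000
2 2 241/250
3 3 4771/5000
4 4 9289/10000
5 5 4539/5000
6 6 4369/5000
s(1y) = (1/(9941/10000) − 1)/(1) = 59/9941 ≈ 0.5935%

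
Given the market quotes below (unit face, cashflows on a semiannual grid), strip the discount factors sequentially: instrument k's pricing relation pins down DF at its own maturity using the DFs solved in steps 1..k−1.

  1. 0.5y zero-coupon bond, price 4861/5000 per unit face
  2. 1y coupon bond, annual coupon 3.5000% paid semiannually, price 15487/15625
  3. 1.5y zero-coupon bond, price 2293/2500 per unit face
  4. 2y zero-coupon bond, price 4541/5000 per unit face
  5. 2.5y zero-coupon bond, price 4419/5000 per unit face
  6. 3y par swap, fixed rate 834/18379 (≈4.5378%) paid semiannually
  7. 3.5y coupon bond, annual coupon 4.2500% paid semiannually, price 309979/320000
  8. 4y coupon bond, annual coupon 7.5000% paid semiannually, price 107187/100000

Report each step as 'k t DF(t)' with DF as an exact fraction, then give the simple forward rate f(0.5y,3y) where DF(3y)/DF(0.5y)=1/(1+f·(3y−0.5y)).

step 1 [0.5y] zero: DF = P = 4861/5000 ≈ 0.972200
step 2 [1y] bond c/2=7/400: DF=(15487/15625 − 7/400·(0.972200))/(1+7/400) = 4787/5000 ≈ 0.957400
step 3 [1.5y] zero: DF = P = 2293/2500 ≈ 0.917200
step 4 [2y] zero: DF = P = 4541/5000 ≈ 0.908200
step 5 [2.5y] zero: DF = P = 4419/5000 ≈ 0.883800
step 6 [3y] swap r/2=417/18379: DF=(1 − 417/18379·(0.972200+0.957400+0.917200+0.908200+0.883800))/(1+417/18379) = 8749/10000 ≈ 0.874900
step 7 [3.5y] bond c/2=17/800: DF=(309979/320000 − 17/800·(0.972200+0.957400+0.917200+0.908200+0.883800+0.874900))/(1+17/800) = 4169/5000 ≈ 0.833800
step 8 [4y] bond c/2=3/80: DF=(107187/100000 − 3/80·(0.972200+0.957400+0.917200+0.908200+0.883800+0.874900+0.833800))/(1+3/80) = 8037/10000 ≈ 0.803700

1 1/2 4861/5000
2 1 4787/5000
3 3/2 2293/2500
4 2 4541/5000
5 5/2 4419/5000
6 3 8749/10000
7 7/2 4169/5000
8 4 8037/10000
f(0.5y,3y) = ((4861/5000)/(8749/10000) − 1)/(5/2) = 1946/43745 ≈ 4.4485%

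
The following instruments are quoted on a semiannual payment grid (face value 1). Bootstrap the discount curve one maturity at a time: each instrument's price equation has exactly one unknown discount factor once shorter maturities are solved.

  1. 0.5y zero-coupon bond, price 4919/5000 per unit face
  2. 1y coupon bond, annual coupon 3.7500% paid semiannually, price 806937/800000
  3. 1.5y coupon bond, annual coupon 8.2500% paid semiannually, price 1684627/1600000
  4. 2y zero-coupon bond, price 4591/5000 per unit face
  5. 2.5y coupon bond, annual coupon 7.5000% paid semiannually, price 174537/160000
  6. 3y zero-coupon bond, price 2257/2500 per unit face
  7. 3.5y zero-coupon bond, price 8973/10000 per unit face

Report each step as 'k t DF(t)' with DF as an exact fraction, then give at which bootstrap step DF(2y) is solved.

step 1 [0.5y] zero: DF = P = 4919/5000 ≈ 0.983800
step 2 [1y] bond c/2=3/160: DF=(806937/800000 − 3/160·(0.983800))/(1+3/160) = 243/250 ≈ 0.972000
step 3 [1.5y] bond c/2=33/800: DF=(1684627/1600000 − 33/800·(0.983800+0.972000))/(1+33/800) = 9337/10000 ≈ 0.933700
step 4 [2y] zero: DF = P = 4591/5000 ≈ 0.918200
step 5 [2.5y] bond c/2=3/80: DF=(174537/160000 − 3/80·(0.983800+0.972000+0.933700+0.918200))/(1+3/80) = 4569/5000 ≈ 0.913800
step 6 [3y] zero: DF = P = 2257/2500 ≈ 0.902800
step 7 [3.5y] zero: DF = P = 8973/10000 ≈ 0.897300

1 1/2 4919/5000
2 1 243/250
3 3/2 9337/10000
4 2 4591/5000
5 5/2 4569/5000
6 3 2257/2500
7 7/2 8973/10000
DF(2y) is solved at step 4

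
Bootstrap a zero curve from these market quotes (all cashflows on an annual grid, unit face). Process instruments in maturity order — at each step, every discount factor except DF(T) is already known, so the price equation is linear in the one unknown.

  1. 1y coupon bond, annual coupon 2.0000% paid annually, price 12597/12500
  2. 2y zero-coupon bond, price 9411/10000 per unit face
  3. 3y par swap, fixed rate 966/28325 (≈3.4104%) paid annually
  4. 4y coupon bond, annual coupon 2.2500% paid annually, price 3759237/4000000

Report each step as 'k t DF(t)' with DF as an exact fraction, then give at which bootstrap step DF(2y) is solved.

1 1 247/250
2 2 9411/10000
3 3 4517/5000
4 4 1071/1250
DF(2y) is solved at step 2

step 1 [1y] bond c/1=1/50: DF=(12597/12500 − 1/50·(0))/(1+1/50) = 247/250 ≈ 0.988000
step 2 [2y] zero: DF = P = 9411/10000 ≈ 0.941100
step 3 [3y] swap r/1=966/28325: DF=(1 − 966/28325·(0.988000+0.941100))/(1+966/28325) = 4517/5000 ≈ 0.903400
step 4 [4y] bond c/1=9/400: DF=(3759237/4000000 − 9/400·(0.988000+0.941100+0.903400))/(1+9/400) = 1071/1250 ≈ 0.856800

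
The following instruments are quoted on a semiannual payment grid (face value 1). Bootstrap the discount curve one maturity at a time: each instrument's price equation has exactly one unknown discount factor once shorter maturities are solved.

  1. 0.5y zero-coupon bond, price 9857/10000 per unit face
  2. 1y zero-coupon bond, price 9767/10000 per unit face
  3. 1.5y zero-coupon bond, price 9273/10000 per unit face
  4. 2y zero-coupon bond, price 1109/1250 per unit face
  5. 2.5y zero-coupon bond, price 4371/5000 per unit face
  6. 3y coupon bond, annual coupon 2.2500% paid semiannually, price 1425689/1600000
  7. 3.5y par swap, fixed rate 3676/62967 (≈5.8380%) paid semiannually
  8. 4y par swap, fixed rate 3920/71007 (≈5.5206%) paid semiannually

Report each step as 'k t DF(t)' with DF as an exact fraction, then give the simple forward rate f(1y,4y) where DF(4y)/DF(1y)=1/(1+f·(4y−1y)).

step 1 [0.5y] zero: DF = P = 9857/10000 ≈ 0.985700
step 2 [1y] zero: DF = P = 9767/10000 ≈ 0.976700
step 3 [1.5y] zero: DF = P = 9273/10000 ≈ 0.927300
step 4 [2y] zero: DF = P = 1109/1250 ≈ 0.887200
step 5 [2.5y] zero: DF = P = 4371/5000 ≈ 0.874200
step 6 [3y] bond c/2=9/800: DF=(1425689/1600000 − 9/800·(0.985700+0.976700+0.927300+0.887200+0.874200))/(1+9/800) = 4147/5000 ≈ 0.829400
step 7 [3.5y] swap r/2=1838/62967: DF=(1 − 1838/62967·(0.985700+0.976700+0.927300+0.887200+0.874200+0.829400))/(1+1838/62967) = 4081/5000 ≈ 0.816200
step 8 [4y] swap r/2=1960/71007: DF=(1 − 1960/71007·(0.985700+0.976700+0.927300+0.887200+0.874200+0.829400+0.816200))/(1+1960/71007) = 201/250 ≈ 0.804000

1 1/2 9857/10000
2 1 9767/10000
3 3/2 9273/10000
4 2 1109/1250
5 5/2 4371/5000
6 3 4147/5000
7 7/2 4081/5000
8 4 201/250
f(1y,4y) = ((9767/10000)/(201/250) − 1)/(3) = 1727/24120 ≈ 7.1600%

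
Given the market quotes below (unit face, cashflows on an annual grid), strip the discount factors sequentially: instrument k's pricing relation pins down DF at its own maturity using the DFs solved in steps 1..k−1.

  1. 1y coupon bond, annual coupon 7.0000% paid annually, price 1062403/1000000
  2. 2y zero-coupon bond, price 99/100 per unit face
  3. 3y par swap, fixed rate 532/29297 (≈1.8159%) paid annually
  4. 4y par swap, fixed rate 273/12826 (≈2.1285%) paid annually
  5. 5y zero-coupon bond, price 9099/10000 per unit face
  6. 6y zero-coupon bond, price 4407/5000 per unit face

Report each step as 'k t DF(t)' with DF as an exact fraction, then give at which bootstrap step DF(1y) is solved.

step 1 [1y] bond c/1=7/100: DF=(1062403/1000000 − 7/100·(0))/(1+7/100) = 9929/10000 ≈ 0.992900
step 2 [2y] zero: DF = P = 99/100 ≈ 0.990000
step 3 [3y] swap r/1=532/29297: DF=(1 − 532/29297·(0.992900+0.990000))/(1+532/29297) = 2367/2500 ≈ 0.946800
step 4 [4y] swap r/1=273/12826: DF=(1 − 273/12826·(0.992900+0.990000+0.946800))/(1+273/12826) = 9181/10000 ≈ 0.918100
step 5 [5y] zero: DF = P = 9099/10000 ≈ 0.909900
step 6 [6y] zero: DF = P = 4407/5000 ≈ 0.881400

1 1 9929/10000
2 2 99/100
3 3 2367/2500
4 4 9181/10000
5 5 9099/10000
6 6 4407/5000
DF(1y) is solved at step 1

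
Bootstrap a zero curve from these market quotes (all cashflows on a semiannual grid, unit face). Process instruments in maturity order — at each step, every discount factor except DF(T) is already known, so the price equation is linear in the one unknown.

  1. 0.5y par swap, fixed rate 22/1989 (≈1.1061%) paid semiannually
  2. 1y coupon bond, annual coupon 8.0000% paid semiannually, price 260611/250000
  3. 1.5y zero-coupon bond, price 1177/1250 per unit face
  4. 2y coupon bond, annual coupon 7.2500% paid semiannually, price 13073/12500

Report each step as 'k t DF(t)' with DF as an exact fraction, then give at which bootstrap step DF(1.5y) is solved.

1 1/2 1989/2000
2 1 9641/10000
3 3/2 1177/1250
4 2 4539/5000
DF(1.5y) is solved at step 3

step 1 [0.5y] swap r/2=11/1989: DF=(1 − 11/1989·(0))/(1+11/1989) = 1989/2000 ≈ 0.994500
step 2 [1y] bond c/2=1/25: DF=(260611/250000 − 1/25·(0.994500))/(1+1/25) = 9641/10000 ≈ 0.964100
step 3 [1.5y] zero: DF = P = 1177/1250 ≈ 0.941600
step 4 [2y] bond c/2=29/800: DF=(13073/12500 − 29/800·(0.994500+0.964100+0.941600))/(1+29/800) = 4539/5000 ≈ 0.907800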